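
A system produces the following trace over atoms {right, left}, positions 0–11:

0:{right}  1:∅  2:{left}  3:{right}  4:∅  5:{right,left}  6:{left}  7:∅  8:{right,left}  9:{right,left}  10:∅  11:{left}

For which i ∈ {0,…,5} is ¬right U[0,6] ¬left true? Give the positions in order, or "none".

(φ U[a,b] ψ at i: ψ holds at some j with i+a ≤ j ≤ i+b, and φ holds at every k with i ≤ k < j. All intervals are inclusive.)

0, 1, 2, 3, 4

Evaluate at each i in [0,5]:
  i=0: ✓ (rhs at j=0)
  i=1: ✓ (rhs at j=1)
  i=2: ✓ (rhs at j=3; lhs holds on [2,2])
  i=3: ✓ (rhs at j=3)
  i=4: ✓ (rhs at j=4)
  i=5: ✗ (lhs fails at k=5 before rhs at j=7)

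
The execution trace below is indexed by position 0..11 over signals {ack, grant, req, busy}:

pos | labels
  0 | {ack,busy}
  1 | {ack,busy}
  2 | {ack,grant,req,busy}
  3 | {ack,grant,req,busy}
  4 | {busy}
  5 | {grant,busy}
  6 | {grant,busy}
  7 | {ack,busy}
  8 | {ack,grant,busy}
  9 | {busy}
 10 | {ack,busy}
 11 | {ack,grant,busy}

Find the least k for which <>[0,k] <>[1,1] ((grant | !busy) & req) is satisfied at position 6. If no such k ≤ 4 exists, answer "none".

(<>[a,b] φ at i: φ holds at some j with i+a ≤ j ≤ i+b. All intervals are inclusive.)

Scan j = 6,7,… for <>[1,1] ((grant | !busy) & req):
  j=6: fails
  j=7: fails
  j=8: fails
  j=9: fails
  j=10: fails
No j in [6,10] satisfies it → none.

none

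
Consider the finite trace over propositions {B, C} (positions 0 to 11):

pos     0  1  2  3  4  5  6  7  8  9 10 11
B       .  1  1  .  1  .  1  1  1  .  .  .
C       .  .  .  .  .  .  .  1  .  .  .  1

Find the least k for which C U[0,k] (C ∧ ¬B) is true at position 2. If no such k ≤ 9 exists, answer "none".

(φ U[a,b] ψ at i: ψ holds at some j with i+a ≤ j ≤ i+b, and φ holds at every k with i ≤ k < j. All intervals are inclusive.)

Need earliest j ≥ 2 with (C ∧ ¬B), and C at every k in [2,j-1].
  j=2: rhs fails.
  j=3: rhs fails.
  j=4: rhs fails.
  j=5: rhs fails.
  j=6: rhs fails.
  j=7: rhs fails.
  j=8: rhs fails.
  j=9: rhs fails.
  j=10: rhs fails.
  j=11: rhs holds but lhs fails at k=2.
No witness within the range → none.

none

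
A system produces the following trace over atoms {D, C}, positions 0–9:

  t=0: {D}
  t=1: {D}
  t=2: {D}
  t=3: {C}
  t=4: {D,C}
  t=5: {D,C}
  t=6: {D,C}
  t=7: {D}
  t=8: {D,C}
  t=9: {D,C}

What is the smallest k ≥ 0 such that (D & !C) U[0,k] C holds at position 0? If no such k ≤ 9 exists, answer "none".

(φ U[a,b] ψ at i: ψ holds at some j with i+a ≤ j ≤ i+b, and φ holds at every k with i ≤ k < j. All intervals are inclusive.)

Need earliest j ≥ 0 with C, and (D & !C) at every k in [0,j-1].
  j=0: rhs fails.
  j=1: rhs fails.
  j=2: rhs fails.
  j=3: rhs holds; lhs holds on [0,2]. k = 3.

3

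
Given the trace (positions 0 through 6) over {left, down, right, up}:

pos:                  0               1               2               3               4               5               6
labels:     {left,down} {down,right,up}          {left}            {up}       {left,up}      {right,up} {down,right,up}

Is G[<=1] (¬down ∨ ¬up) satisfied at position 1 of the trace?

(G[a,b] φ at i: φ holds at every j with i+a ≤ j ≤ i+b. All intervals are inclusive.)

Check (¬down ∨ ¬up) at every j in [1,2]:
  j=1: false
  j=2: true
Fails at j=1 → formula fails.

False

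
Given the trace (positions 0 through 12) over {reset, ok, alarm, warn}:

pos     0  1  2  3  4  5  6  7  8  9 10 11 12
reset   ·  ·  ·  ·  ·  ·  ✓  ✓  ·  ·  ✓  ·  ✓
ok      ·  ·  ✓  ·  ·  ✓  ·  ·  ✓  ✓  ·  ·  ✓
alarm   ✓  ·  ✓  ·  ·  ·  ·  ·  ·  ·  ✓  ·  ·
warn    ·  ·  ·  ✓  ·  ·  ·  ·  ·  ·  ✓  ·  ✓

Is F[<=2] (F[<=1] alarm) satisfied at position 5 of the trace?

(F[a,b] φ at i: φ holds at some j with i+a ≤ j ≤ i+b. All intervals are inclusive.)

No

Check F[<=1] alarm at each j in [5,7]:
  j=5: fails (none in [5,6])
  j=6: fails (none in [6,7])
  j=7: fails (none in [7,8])
No position in the window satisfies it → formula fails.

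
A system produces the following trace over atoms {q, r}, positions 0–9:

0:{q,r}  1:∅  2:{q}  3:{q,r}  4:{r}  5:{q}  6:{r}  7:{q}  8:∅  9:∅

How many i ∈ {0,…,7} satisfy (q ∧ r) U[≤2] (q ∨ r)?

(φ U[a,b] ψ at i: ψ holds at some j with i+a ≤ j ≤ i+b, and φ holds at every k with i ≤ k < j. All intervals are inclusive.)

Evaluate at each i in [0,7]:
  i=0: ✓ (rhs at j=0)
  i=1: ✗ (lhs fails at k=1 before rhs at j=2)
  i=2: ✓ (rhs at j=2)
  i=3: ✓ (rhs at j=3)
  i=4: ✓ (rhs at j=4)
  i=5: ✓ (rhs at j=5)
  i=6: ✓ (rhs at j=6)
  i=7: ✓ (rhs at j=7)
Positions where it holds: {0, 2, 3, 4, 5, 6, 7} → 7.

7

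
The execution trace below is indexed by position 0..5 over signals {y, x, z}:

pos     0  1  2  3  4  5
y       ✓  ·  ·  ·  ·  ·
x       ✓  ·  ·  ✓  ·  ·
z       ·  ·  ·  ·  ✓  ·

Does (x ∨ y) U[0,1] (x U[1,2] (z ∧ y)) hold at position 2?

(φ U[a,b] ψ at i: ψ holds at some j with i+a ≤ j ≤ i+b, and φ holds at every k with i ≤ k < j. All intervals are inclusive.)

Need some j in [2,3] with (x U[1,2] (z ∧ y)), and (x ∨ y) at every k in [2,j-1].
  j=2: (x U[1,2] (z ∧ y)) — fails.
  j=3: (x U[1,2] (z ∧ y)) — fails.
No j in the window works → until fails.

No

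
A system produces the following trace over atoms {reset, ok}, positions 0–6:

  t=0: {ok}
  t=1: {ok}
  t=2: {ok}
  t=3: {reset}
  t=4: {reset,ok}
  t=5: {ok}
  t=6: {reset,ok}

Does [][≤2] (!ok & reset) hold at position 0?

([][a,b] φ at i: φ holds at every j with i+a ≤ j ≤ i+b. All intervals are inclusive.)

No

Check (!ok & reset) at every j in [0,2]:
  j=0: false
  j=1: false
  j=2: false
Fails at j=0 → formula fails.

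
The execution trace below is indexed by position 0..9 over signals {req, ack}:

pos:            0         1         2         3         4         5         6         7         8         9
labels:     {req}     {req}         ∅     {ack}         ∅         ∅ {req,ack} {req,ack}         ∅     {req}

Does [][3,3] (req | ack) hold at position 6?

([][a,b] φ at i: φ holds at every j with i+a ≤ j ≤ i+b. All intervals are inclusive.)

True

Check (req | ack) at every j in [9,9]:
  j=9: true
All positions satisfy it → formula holds.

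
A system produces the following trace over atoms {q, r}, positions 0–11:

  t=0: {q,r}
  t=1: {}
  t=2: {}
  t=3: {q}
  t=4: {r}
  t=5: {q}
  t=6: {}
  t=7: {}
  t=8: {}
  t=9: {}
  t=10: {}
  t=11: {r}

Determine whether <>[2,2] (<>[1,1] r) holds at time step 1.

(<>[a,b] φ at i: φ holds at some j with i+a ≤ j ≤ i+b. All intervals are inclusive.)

Check <>[1,1] r at each j in [3,3]:
  j=3: holds (witness at 4)
Found at j=3 → formula holds.

Yes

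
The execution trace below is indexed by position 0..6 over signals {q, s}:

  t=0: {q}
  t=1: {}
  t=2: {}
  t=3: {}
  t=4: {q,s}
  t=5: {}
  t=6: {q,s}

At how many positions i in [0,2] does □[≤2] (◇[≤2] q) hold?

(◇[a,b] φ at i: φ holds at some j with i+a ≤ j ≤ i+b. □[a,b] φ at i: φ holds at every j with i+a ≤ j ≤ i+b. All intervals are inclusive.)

1

Evaluate at each i in [0,2]:
  i=0: ✗ (fails at j=1)
  i=1: ✗ (fails at j=1)
  i=2: ✓ (all of [2,4])
Positions where it holds: {2} → 1.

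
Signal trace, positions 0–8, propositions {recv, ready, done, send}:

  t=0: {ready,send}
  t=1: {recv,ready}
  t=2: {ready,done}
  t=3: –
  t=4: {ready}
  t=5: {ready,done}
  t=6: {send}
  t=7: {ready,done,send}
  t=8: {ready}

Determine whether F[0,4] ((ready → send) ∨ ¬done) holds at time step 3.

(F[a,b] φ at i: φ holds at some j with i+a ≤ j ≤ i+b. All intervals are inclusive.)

Check ((ready → send) ∨ ¬done) at each j in [3,7]:
  j=3: true
  j=4: true
  j=5: false
  j=6: true
  j=7: true
Found at j=3 → formula holds.

Holds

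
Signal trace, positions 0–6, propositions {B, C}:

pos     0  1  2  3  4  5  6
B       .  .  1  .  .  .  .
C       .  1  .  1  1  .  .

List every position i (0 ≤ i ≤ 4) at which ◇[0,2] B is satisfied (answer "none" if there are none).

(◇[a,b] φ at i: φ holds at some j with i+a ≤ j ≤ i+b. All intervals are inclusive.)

0, 1, 2

Evaluate at each i in [0,4]:
  i=0: ✓ (witness j=2)
  i=1: ✓ (witness j=2)
  i=2: ✓ (witness j=2)
  i=3: ✗ (none in [3,5])
  i=4: ✗ (none in [4,6])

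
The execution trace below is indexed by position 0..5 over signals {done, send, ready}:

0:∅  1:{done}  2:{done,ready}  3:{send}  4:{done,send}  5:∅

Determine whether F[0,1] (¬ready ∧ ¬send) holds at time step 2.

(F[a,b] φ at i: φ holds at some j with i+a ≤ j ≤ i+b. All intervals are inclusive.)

Check (¬ready ∧ ¬send) at each j in [2,3]:
  j=2: false
  j=3: false
No position in the window satisfies it → formula fails.

No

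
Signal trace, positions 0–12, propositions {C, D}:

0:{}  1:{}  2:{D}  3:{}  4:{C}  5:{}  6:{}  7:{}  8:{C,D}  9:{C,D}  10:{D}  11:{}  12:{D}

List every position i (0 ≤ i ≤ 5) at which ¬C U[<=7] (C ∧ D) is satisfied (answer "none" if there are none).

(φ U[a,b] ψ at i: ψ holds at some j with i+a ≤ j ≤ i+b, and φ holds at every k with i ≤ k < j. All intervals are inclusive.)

Evaluate at each i in [0,5]:
  i=0: ✗ (no rhs in [0,7])
  i=1: ✗ (lhs fails at k=4 before rhs at j=8)
  i=2: ✗ (lhs fails at k=4 before rhs at j=8)
  i=3: ✗ (lhs fails at k=4 before rhs at j=8)
  i=4: ✗ (lhs fails at k=4 before rhs at j=8)
  i=5: ✓ (rhs at j=8; lhs holds on [5,7])

5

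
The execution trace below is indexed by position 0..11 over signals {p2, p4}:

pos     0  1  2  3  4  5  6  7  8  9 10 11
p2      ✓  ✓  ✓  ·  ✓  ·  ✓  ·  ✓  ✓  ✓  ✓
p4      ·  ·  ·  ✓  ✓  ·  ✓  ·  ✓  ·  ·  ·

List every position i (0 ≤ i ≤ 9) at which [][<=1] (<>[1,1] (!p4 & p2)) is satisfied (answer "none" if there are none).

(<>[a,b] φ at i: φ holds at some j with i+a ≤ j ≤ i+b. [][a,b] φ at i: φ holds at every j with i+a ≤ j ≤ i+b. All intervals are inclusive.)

0, 8, 9

Evaluate at each i in [0,9]:
  i=0: ✓ (all of [0,1])
  i=1: ✗ (fails at j=2)
  i=2: ✗ (fails at j=2)
  i=3: ✗ (fails at j=3)
  i=4: ✗ (fails at j=4)
  i=5: ✗ (fails at j=5)
  i=6: ✗ (fails at j=6)
  i=7: ✗ (fails at j=7)
  i=8: ✓ (all of [8,9])
  i=9: ✓ (all of [9,10])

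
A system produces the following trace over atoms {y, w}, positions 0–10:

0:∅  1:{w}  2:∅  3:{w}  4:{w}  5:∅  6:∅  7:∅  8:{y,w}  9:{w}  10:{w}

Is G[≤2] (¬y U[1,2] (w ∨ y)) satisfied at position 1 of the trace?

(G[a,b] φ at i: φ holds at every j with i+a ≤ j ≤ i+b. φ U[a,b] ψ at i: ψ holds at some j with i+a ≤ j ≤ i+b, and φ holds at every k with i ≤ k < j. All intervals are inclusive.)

Check (¬y U[1,2] (w ∨ y)) at every j in [1,3]:
  j=1: holds
  j=2: holds
  j=3: holds
All positions satisfy it → formula holds.

Holds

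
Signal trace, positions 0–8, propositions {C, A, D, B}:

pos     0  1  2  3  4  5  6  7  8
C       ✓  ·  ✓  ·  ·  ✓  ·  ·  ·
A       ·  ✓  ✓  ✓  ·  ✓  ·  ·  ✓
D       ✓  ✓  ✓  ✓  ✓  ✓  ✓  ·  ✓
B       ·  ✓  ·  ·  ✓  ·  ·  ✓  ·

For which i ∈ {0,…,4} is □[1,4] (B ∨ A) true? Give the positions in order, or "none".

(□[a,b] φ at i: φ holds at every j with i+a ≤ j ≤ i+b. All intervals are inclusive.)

0, 1

Evaluate at each i in [0,4]:
  i=0: ✓ (all of [1,4])
  i=1: ✓ (all of [2,5])
  i=2: ✗ (fails at j=6)
  i=3: ✗ (fails at j=6)
  i=4: ✗ (fails at j=6)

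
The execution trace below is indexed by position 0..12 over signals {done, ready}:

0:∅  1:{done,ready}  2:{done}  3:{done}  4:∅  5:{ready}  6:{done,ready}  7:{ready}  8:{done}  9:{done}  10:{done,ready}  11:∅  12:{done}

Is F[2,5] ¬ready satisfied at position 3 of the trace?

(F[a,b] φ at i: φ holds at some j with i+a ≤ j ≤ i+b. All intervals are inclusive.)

Check ¬ready at each j in [5,8]:
  j=5: false
  j=6: false
  j=7: false
  j=8: true
Found at j=8 → formula holds.

True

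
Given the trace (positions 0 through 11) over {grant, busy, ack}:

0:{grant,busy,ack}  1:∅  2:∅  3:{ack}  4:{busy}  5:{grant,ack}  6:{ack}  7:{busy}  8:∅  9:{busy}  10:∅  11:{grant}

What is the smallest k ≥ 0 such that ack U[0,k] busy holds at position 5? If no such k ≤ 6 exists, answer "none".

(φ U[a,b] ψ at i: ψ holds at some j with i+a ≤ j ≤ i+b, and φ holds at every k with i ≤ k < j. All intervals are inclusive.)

2

Need earliest j ≥ 5 with busy, and ack at every k in [5,j-1].
  j=5: rhs fails.
  j=6: rhs fails.
  j=7: rhs holds; lhs holds on [5,6]. k = 2.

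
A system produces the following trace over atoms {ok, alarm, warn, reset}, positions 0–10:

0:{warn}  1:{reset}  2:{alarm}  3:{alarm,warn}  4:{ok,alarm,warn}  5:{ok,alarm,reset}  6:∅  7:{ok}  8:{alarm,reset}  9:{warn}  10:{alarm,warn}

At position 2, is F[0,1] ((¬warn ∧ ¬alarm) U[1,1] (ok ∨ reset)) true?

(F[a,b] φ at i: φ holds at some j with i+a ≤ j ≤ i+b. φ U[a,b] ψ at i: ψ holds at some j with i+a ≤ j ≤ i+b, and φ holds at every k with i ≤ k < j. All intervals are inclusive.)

False

Check ((¬warn ∧ ¬alarm) U[1,1] (ok ∨ reset)) at each j in [2,3]:
  j=2: fails
  j=3: fails
No position in the window satisfies it → formula fails.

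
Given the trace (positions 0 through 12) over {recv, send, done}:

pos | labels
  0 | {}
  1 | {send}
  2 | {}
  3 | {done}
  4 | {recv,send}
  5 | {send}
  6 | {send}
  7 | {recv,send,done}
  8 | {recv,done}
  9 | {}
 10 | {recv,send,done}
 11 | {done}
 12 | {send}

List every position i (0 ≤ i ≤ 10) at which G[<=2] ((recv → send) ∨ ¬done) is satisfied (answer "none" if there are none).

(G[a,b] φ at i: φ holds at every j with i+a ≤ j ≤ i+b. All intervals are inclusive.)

Evaluate at each i in [0,10]:
  i=0: ✓ (all of [0,2])
  i=1: ✓ (all of [1,3])
  i=2: ✓ (all of [2,4])
  i=3: ✓ (all of [3,5])
  i=4: ✓ (all of [4,6])
  i=5: ✓ (all of [5,7])
  i=6: ✗ (fails at j=8)
  i=7: ✗ (fails at j=8)
  i=8: ✗ (fails at j=8)
  i=9: ✓ (all of [9,11])
  i=10: ✓ (all of [10,12])

0, 1, 2, 3, 4, 5, 9, 10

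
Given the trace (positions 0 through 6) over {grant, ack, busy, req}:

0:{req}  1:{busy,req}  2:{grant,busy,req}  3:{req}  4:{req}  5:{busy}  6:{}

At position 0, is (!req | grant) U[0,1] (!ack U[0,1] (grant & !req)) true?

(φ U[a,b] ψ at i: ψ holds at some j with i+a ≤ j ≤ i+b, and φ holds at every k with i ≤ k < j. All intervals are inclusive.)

Need some j in [0,1] with (!ack U[0,1] (grant & !req)), and (!req | grant) at every k in [0,j-1].
  j=0: (!ack U[0,1] (grant & !req)) — fails.
  j=1: (!ack U[0,1] (grant & !req)) — fails.
No j in the window works → until fails.

False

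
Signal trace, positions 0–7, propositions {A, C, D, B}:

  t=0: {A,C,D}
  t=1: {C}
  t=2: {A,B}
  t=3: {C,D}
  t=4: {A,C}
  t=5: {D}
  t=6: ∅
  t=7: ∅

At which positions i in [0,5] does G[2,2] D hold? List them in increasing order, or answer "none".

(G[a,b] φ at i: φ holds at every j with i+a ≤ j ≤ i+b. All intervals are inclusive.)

1, 3

Evaluate at each i in [0,5]:
  i=0: ✗ (fails at j=2)
  i=1: ✓ (all of [3,3])
  i=2: ✗ (fails at j=4)
  i=3: ✓ (all of [5,5])
  i=4: ✗ (fails at j=6)
  i=5: ✗ (fails at j=7)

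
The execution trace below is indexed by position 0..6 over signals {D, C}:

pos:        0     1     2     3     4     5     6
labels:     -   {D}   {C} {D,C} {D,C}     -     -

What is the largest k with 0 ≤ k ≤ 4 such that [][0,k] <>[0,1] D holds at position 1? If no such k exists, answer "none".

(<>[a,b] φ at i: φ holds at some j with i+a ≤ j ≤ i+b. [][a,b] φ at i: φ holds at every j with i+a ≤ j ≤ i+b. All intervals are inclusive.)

3

<>[0,1] D must hold from j=1 onward; find where it first fails.
  j=1: holds
  j=2: holds
  j=3: holds
  j=4: holds
  j=5: fails
Holds on [1,4], so largest k = 3.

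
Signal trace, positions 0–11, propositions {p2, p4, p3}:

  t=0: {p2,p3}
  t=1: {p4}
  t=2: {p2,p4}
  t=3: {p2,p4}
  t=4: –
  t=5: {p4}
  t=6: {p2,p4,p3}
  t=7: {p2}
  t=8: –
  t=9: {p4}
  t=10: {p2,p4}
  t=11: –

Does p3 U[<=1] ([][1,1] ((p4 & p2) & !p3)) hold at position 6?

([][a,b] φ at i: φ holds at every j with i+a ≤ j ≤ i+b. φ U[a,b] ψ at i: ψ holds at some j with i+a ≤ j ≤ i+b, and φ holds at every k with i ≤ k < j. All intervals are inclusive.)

Need some j in [6,7] with [][1,1] ((p4 & p2) & !p3), and p3 at every k in [6,j-1].
  j=6: [][1,1] ((p4 & p2) & !p3) — fails at 7.
  j=7: [][1,1] ((p4 & p2) & !p3) — fails at 8.
No j in the window works → until fails.

False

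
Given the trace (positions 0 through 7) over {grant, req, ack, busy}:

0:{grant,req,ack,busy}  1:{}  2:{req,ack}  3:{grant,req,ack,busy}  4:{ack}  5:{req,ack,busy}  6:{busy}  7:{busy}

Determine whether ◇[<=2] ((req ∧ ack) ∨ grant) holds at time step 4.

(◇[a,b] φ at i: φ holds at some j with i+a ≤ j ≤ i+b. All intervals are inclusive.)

Check ((req ∧ ack) ∨ grant) at each j in [4,6]:
  j=4: false
  j=5: true
  j=6: false
Found at j=5 → formula holds.

Holds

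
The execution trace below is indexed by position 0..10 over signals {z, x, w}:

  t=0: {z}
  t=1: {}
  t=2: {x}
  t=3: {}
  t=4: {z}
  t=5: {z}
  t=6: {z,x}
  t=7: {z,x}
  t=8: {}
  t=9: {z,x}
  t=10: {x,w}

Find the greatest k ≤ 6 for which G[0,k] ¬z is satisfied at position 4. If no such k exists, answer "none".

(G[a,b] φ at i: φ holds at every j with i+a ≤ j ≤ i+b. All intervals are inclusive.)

none

¬z must hold from j=4 onward; find where it first fails.
  j=4: fails → no k works.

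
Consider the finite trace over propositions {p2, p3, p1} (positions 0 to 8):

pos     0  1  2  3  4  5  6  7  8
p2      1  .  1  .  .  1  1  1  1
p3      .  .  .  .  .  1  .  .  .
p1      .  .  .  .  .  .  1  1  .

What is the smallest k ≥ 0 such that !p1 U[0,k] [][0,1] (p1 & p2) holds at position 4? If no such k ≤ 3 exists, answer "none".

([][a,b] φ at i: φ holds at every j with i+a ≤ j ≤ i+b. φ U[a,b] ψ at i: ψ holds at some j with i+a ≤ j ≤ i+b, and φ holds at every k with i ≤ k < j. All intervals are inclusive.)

Need earliest j ≥ 4 with [][0,1] (p1 & p2), and !p1 at every k in [4,j-1].
  j=4: rhs fails.
  j=5: rhs fails.
  j=6: rhs holds; lhs holds on [4,5]. k = 2.

2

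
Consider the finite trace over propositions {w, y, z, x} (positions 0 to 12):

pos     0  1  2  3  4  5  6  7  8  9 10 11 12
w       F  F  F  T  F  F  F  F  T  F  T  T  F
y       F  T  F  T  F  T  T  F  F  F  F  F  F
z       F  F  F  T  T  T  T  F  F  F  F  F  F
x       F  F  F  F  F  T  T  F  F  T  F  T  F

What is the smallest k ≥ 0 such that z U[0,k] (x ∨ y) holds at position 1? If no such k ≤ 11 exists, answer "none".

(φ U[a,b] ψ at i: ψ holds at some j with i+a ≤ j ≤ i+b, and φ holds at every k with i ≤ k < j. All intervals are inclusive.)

0

Need earliest j ≥ 1 with (x ∨ y), and z at every k in [1,j-1].
  j=1: rhs holds (empty prefix). k = 0.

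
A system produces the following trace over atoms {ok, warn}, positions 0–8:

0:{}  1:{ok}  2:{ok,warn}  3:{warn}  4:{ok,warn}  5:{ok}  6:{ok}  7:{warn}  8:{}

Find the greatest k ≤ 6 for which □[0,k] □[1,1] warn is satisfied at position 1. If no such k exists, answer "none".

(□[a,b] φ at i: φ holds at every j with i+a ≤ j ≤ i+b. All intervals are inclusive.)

2

□[1,1] warn must hold from j=1 onward; find where it first fails.
  j=1: holds
  j=2: holds
  j=3: holds
  j=4: fails
Holds on [1,3], so largest k = 2.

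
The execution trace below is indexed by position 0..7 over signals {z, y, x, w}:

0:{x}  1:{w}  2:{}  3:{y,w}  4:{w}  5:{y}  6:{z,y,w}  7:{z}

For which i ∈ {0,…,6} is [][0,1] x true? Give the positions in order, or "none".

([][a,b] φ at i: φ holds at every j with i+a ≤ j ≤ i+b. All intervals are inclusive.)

Evaluate at each i in [0,6]:
  i=0: ✗ (fails at j=1)
  i=1: ✗ (fails at j=1)
  i=2: ✗ (fails at j=2)
  i=3: ✗ (fails at j=3)
  i=4: ✗ (fails at j=4)
  i=5: ✗ (fails at j=5)
  i=6: ✗ (fails at j=6)

none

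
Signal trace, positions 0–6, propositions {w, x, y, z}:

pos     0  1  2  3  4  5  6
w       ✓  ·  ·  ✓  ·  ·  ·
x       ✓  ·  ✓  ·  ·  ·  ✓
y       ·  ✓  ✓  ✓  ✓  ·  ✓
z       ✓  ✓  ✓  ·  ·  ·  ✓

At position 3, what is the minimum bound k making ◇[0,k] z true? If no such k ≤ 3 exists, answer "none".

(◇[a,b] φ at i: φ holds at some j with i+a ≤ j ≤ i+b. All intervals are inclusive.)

Scan j = 3,4,… for z:
  j=3: fails
  j=4: fails
  j=5: fails
  j=6: holds
First hit at j=6, so smallest k = 6-3 = 3.

3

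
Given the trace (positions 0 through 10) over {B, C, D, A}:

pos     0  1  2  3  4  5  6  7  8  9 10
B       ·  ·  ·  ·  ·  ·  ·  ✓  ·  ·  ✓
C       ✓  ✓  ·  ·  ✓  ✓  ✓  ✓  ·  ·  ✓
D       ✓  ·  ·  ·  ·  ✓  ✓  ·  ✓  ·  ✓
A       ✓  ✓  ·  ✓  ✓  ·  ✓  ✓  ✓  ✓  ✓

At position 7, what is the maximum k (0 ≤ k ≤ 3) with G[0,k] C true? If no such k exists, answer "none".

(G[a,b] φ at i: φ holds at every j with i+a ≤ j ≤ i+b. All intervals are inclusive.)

0

C must hold from j=7 onward; find where it first fails.
  j=7: holds
  j=8: fails
Holds on [7,7], so largest k = 0.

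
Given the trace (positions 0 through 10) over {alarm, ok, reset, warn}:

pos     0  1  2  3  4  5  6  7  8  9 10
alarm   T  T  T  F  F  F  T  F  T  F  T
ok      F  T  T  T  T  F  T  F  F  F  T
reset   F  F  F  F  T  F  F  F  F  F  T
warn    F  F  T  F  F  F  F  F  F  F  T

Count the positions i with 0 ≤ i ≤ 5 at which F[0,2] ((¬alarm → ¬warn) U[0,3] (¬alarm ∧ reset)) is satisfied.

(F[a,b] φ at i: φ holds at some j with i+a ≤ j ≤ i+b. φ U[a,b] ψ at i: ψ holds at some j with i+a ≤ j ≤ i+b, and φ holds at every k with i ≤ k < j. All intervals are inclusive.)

5

Evaluate at each i in [0,5]:
  i=0: ✓ (witness j=1)
  i=1: ✓ (witness j=1)
  i=2: ✓ (witness j=2)
  i=3: ✓ (witness j=3)
  i=4: ✓ (witness j=4)
  i=5: ✗ (none in [5,7])
Positions where it holds: {0, 1, 2, 3, 4} → 5.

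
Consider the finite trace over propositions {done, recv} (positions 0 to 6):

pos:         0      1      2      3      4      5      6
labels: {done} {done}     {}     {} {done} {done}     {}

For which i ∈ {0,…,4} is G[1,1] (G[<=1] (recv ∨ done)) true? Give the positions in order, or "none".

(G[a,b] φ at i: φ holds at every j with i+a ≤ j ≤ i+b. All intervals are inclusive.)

3

Evaluate at each i in [0,4]:
  i=0: ✗ (fails at j=1)
  i=1: ✗ (fails at j=2)
  i=2: ✗ (fails at j=3)
  i=3: ✓ (all of [4,4])
  i=4: ✗ (fails at j=5)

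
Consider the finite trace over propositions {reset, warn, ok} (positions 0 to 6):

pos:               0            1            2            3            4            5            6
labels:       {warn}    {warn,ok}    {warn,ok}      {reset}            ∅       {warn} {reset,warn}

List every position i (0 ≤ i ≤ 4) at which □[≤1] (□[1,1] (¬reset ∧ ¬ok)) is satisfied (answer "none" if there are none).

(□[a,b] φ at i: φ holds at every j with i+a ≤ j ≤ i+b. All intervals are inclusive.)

Evaluate at each i in [0,4]:
  i=0: ✗ (fails at j=0)
  i=1: ✗ (fails at j=1)
  i=2: ✗ (fails at j=2)
  i=3: ✓ (all of [3,4])
  i=4: ✗ (fails at j=5)

3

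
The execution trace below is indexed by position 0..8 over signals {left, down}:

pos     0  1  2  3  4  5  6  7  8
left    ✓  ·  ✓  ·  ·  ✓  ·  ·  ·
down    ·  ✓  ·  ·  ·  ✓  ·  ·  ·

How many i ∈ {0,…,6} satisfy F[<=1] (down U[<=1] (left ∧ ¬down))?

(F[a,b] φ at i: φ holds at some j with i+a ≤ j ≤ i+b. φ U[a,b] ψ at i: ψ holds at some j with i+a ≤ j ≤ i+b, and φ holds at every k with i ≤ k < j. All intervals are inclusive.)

Evaluate at each i in [0,6]:
  i=0: ✓ (witness j=0)
  i=1: ✓ (witness j=1)
  i=2: ✓ (witness j=2)
  i=3: ✗ (none in [3,4])
  i=4: ✗ (none in [4,5])
  i=5: ✗ (none in [5,6])
  i=6: ✗ (none in [6,7])
Positions where it holds: {0, 1, 2} → 3.

3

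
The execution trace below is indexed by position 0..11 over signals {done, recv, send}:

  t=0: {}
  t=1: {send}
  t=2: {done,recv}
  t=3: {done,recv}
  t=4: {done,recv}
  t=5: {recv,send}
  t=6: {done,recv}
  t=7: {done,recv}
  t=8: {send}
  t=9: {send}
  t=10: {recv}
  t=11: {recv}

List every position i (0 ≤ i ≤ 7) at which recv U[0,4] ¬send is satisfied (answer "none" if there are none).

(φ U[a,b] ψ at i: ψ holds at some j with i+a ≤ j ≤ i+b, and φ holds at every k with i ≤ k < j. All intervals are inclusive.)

Evaluate at each i in [0,7]:
  i=0: ✓ (rhs at j=0)
  i=1: ✗ (lhs fails at k=1 before rhs at j=2)
  i=2: ✓ (rhs at j=2)
  i=3: ✓ (rhs at j=3)
  i=4: ✓ (rhs at j=4)
  i=5: ✓ (rhs at j=6; lhs holds on [5,5])
  i=6: ✓ (rhs at j=6)
  i=7: ✓ (rhs at j=7)

0, 2, 3, 4, 5, 6, 7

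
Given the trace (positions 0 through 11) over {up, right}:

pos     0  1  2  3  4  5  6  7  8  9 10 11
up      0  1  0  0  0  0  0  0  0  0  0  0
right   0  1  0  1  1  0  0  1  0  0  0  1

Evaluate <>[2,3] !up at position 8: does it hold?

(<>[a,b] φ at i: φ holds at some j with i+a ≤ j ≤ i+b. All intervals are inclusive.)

Check !up at each j in [10,11]:
  j=10: true
  j=11: true
Found at j=10 → formula holds.

Yes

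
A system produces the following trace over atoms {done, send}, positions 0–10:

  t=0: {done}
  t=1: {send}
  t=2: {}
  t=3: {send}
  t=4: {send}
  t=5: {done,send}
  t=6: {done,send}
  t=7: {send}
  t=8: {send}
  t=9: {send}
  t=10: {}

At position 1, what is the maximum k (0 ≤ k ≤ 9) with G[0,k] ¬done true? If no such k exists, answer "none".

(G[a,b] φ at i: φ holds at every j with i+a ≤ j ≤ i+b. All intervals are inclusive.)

¬done must hold from j=1 onward; find where it first fails.
  j=1: holds
  j=2: holds
  j=3: holds
  j=4: holds
  j=5: fails
Holds on [1,4], so largest k = 3.

3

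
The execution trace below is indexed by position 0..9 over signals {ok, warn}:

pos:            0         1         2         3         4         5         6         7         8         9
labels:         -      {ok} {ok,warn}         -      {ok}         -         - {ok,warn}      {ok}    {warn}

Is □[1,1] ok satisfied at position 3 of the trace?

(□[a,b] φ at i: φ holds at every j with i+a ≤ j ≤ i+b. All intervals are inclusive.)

Check ok at every j in [4,4]:
  j=4: true
All positions satisfy it → formula holds.

Yes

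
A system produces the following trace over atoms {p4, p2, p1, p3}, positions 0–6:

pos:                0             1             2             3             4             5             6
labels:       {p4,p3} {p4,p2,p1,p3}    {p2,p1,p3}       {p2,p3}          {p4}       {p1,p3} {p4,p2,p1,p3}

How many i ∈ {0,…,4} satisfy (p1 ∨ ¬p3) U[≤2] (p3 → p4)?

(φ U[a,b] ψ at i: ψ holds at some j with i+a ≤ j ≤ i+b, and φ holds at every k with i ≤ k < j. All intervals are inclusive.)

Evaluate at each i in [0,4]:
  i=0: ✓ (rhs at j=0)
  i=1: ✓ (rhs at j=1)
  i=2: ✗ (lhs fails at k=3 before rhs at j=4)
  i=3: ✗ (lhs fails at k=3 before rhs at j=4)
  i=4: ✓ (rhs at j=4)
Positions where it holds: {0, 1, 4} → 3.

3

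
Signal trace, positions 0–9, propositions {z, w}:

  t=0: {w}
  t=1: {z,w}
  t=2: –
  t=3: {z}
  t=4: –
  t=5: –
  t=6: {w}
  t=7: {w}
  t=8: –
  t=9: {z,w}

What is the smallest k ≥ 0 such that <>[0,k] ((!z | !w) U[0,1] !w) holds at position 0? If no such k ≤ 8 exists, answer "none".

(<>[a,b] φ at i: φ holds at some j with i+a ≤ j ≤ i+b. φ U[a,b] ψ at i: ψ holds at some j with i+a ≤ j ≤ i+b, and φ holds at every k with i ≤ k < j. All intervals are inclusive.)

2

Scan j = 0,1,… for ((!z | !w) U[0,1] !w):
  j=0: fails
  j=1: fails
  j=2: holds
First hit at j=2, so smallest k = 2-0 = 2.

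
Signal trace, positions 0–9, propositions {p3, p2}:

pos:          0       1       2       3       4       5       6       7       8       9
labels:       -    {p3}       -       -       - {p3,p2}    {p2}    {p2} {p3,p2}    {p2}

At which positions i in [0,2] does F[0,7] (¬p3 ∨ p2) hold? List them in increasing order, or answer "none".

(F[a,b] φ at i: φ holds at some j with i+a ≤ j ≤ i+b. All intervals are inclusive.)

0, 1, 2

Evaluate at each i in [0,2]:
  i=0: ✓ (witness j=0)
  i=1: ✓ (witness j=2)
  i=2: ✓ (witness j=2)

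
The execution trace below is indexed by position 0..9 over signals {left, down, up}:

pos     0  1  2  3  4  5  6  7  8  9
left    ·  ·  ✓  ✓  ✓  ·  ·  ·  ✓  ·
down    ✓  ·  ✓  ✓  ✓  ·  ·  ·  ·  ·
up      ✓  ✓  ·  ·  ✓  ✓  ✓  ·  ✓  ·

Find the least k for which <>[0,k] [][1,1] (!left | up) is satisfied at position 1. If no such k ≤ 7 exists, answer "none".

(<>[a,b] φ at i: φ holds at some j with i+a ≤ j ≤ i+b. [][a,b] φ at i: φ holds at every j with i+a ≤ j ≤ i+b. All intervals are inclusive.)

2

Scan j = 1,2,… for [][1,1] (!left | up):
  j=1: fails
  j=2: fails
  j=3: holds
First hit at j=3, so smallest k = 3-1 = 2.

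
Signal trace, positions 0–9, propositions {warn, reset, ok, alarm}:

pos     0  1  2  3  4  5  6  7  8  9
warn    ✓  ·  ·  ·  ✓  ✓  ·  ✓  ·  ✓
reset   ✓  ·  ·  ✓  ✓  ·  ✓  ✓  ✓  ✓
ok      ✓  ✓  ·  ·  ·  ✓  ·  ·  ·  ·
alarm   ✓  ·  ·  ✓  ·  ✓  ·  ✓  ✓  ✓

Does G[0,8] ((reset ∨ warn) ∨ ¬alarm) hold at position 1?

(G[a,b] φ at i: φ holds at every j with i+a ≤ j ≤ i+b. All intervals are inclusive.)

Holds

Check ((reset ∨ warn) ∨ ¬alarm) at every j in [1,9]:
  j=1: true
  j=2: true
  j=3: true
  j=4: true
  j=5: true
  j=6: true
  j=7: true
  j=8: true
  j=9: true
All positions satisfy it → formula holds.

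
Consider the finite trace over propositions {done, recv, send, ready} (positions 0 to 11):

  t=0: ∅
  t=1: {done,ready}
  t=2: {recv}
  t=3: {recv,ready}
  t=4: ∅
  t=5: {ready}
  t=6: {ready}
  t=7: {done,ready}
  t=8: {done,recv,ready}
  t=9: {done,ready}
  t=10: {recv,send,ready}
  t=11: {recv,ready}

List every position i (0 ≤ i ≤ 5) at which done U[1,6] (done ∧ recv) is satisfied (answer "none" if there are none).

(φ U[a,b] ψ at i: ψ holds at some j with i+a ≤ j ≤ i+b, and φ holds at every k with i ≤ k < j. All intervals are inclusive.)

Evaluate at each i in [0,5]:
  i=0: ✗ (no rhs in [1,6])
  i=1: ✗ (no rhs in [2,7])
  i=2: ✗ (lhs fails at k=2 before rhs at j=8)
  i=3: ✗ (lhs fails at k=3 before rhs at j=8)
  i=4: ✗ (lhs fails at k=4 before rhs at j=8)
  i=5: ✗ (lhs fails at k=5 before rhs at j=8)

none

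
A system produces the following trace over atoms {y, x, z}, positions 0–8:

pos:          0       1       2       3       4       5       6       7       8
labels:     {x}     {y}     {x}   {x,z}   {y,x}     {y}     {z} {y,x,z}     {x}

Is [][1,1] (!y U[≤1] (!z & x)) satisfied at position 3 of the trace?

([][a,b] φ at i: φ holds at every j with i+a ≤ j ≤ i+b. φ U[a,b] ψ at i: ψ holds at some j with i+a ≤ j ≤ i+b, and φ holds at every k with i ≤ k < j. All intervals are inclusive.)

Check (!y U[≤1] (!z & x)) at every j in [4,4]:
  j=4: holds
All positions satisfy it → formula holds.

Holds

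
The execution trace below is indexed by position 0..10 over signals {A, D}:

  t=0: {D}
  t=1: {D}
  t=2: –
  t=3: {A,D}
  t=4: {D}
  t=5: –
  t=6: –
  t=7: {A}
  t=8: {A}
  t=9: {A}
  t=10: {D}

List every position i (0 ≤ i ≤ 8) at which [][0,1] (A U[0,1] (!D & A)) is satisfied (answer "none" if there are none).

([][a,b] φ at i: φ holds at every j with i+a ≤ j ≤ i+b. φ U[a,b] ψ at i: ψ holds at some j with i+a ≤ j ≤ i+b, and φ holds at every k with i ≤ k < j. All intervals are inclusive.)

7, 8

Evaluate at each i in [0,8]:
  i=0: ✗ (fails at j=0)
  i=1: ✗ (fails at j=1)
  i=2: ✗ (fails at j=2)
  i=3: ✗ (fails at j=3)
  i=4: ✗ (fails at j=4)
  i=5: ✗ (fails at j=5)
  i=6: ✗ (fails at j=6)
  i=7: ✓ (all of [7,8])
  i=8: ✓ (all of [8,9])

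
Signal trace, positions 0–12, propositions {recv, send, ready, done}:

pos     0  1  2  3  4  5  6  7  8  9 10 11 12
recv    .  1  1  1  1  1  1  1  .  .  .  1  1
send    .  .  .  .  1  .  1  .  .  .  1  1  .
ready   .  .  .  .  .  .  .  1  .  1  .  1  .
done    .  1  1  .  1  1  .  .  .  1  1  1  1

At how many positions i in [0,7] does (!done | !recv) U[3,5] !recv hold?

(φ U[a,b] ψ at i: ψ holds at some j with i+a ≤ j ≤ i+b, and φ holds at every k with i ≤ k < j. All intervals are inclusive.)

2

Evaluate at each i in [0,7]:
  i=0: ✗ (no rhs in [3,5])
  i=1: ✗ (no rhs in [4,6])
  i=2: ✗ (no rhs in [5,7])
  i=3: ✗ (lhs fails at k=4 before rhs at j=8)
  i=4: ✗ (lhs fails at k=4 before rhs at j=8)
  i=5: ✗ (lhs fails at k=5 before rhs at j=8)
  i=6: ✓ (rhs at j=9; lhs holds on [6,8])
  i=7: ✓ (rhs at j=10; lhs holds on [7,9])
Positions where it holds: {6, 7} → 2.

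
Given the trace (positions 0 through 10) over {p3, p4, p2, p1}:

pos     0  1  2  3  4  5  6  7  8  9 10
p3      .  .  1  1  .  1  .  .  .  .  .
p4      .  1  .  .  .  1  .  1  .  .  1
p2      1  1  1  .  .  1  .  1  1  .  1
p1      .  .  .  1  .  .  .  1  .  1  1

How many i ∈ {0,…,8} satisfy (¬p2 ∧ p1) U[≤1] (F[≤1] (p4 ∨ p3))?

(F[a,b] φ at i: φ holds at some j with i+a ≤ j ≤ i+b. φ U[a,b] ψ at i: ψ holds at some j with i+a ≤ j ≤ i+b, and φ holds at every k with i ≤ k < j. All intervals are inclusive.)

Evaluate at each i in [0,8]:
  i=0: ✓ (rhs at j=0)
  i=1: ✓ (rhs at j=1)
  i=2: ✓ (rhs at j=2)
  i=3: ✓ (rhs at j=3)
  i=4: ✓ (rhs at j=4)
  i=5: ✓ (rhs at j=5)
  i=6: ✓ (rhs at j=6)
  i=7: ✓ (rhs at j=7)
  i=8: ✗ (lhs fails at k=8 before rhs at j=9)
Positions where it holds: {0, 1, 2, 3, 4, 5, 6, 7} → 8.

8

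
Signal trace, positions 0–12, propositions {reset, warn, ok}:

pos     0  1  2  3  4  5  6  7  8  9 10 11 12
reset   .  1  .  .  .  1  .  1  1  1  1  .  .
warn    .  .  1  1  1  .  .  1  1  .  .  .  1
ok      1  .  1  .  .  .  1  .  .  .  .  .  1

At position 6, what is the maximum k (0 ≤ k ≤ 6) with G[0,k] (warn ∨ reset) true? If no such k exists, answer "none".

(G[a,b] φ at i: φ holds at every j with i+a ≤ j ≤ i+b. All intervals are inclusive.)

none

(warn ∨ reset) must hold from j=6 onward; find where it first fails.
  j=6: fails → no k works.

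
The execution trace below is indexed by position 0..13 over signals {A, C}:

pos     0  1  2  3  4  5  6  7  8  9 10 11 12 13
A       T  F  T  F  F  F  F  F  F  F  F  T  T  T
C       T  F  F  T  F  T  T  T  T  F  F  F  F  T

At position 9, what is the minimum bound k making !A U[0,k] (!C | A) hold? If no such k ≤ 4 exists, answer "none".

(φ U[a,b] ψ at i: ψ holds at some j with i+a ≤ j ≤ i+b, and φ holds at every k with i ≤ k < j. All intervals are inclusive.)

Need earliest j ≥ 9 with (!C | A), and !A at every k in [9,j-1].
  j=9: rhs holds (empty prefix). k = 0.

0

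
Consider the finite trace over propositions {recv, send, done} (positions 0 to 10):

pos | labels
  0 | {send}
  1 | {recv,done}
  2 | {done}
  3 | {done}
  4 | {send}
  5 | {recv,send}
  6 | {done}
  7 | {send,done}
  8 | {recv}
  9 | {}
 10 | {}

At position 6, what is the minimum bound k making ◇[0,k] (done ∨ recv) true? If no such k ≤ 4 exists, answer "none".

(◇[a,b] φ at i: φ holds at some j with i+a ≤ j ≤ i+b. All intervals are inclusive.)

Scan j = 6,7,… for (done ∨ recv):
  j=6: holds
First hit at j=6, so smallest k = 6-6 = 0.

0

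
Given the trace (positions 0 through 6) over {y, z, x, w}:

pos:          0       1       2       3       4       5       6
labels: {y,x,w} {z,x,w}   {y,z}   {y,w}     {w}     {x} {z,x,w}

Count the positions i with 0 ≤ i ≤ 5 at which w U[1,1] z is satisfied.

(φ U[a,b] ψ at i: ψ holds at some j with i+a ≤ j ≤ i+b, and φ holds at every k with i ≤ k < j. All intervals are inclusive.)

Evaluate at each i in [0,5]:
  i=0: ✓ (rhs at j=1; lhs holds on [0,0])
  i=1: ✓ (rhs at j=2; lhs holds on [1,1])
  i=2: ✗ (no rhs in [3,3])
  i=3: ✗ (no rhs in [4,4])
  i=4: ✗ (no rhs in [5,5])
  i=5: ✗ (lhs fails at k=5 before rhs at j=6)
Positions where it holds: {0, 1} → 2.

2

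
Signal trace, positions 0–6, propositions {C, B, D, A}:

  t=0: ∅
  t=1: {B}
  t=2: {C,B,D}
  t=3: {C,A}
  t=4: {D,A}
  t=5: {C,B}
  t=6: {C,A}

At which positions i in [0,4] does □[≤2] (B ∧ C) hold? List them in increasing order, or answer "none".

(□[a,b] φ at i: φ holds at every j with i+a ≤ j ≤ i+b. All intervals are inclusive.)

Evaluate at each i in [0,4]:
  i=0: ✗ (fails at j=0)
  i=1: ✗ (fails at j=1)
  i=2: ✗ (fails at j=3)
  i=3: ✗ (fails at j=3)
  i=4: ✗ (fails at j=4)

none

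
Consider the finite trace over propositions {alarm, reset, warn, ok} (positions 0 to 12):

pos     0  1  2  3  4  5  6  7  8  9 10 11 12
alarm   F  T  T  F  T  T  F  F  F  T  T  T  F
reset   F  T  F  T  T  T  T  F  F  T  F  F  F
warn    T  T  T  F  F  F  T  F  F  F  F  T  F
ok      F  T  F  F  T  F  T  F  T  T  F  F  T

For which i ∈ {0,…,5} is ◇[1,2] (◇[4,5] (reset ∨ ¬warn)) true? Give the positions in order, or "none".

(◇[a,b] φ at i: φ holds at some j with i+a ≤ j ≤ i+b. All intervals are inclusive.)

0, 1, 2, 3, 4, 5

Evaluate at each i in [0,5]:
  i=0: ✓ (witness j=1)
  i=1: ✓ (witness j=2)
  i=2: ✓ (witness j=3)
  i=3: ✓ (witness j=4)
  i=4: ✓ (witness j=5)
  i=5: ✓ (witness j=6)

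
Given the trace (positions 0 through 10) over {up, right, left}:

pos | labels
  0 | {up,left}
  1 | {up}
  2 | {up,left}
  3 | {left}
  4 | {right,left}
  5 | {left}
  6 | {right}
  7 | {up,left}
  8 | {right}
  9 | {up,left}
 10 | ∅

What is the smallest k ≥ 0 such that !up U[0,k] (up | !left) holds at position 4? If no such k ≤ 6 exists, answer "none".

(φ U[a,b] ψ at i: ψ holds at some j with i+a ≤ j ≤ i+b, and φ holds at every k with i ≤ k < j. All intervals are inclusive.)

2

Need earliest j ≥ 4 with (up | !left), and !up at every k in [4,j-1].
  j=4: rhs fails.
  j=5: rhs fails.
  j=6: rhs holds; lhs holds on [4,5]. k = 2.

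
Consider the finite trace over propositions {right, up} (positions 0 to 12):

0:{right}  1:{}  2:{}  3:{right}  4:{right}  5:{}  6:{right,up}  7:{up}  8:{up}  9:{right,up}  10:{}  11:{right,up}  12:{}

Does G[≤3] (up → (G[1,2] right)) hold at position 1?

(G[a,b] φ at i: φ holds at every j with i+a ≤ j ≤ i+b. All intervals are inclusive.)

Holds

Check (up → (G[1,2] right)) at every j in [1,4]:
  j=1: antecedent false → ✓
  j=2: antecedent false → ✓
  j=3: antecedent false → ✓
  j=4: antecedent false → ✓
All positions satisfy it → formula holds.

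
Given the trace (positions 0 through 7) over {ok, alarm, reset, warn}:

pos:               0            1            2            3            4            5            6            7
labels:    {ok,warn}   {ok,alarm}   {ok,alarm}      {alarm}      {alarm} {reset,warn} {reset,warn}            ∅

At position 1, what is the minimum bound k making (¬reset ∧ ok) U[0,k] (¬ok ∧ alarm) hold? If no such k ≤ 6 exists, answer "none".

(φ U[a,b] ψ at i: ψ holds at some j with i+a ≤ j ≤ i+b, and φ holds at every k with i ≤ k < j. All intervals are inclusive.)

Need earliest j ≥ 1 with (¬ok ∧ alarm), and (¬reset ∧ ok) at every k in [1,j-1].
  j=1: rhs fails.
  j=2: rhs fails.
  j=3: rhs holds; lhs holds on [1,2]. k = 2.

2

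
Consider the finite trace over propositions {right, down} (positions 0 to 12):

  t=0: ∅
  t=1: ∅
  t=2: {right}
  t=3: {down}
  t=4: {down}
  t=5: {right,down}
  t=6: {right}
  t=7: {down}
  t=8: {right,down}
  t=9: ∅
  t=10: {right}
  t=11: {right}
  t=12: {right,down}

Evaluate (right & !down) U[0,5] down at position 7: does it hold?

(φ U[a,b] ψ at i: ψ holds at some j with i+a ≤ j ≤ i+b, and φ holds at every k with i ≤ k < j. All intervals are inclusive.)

Yes

Need some j in [7,12] with down, and (right & !down) at every k in [7,j-1].
  j=7: down holds; no prefix to check → satisfied.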